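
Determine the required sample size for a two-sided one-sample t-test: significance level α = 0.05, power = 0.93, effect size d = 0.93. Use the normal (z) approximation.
n = 14

Sample size formula (one-sample t-test, normal approximation):
n = ((z_{α/2} + z_β) / d)²

z_{α/2} = 1.960 (for α = 0.05, two-sided)
z_β = 1.476 (for power = 0.93)
d = 0.93

n = ((1.960 + 1.476) / 0.93)²
n = (3.695)²
n ≈ 13.65
Round up to the next whole number: n = 14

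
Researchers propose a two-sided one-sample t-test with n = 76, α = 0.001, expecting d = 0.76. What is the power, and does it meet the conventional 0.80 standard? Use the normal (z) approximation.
Power ≈ 1.00; the study is adequately powered (power ≥ 0.80)

Power calculation (one-sample t-test, normal approximation):
z_β = d · √n - z_{α/2}
z_β = 0.76 · √76 - 3.291
z_β = 0.76 · 8.718 - 3.291
z_β = 3.335

Power = Φ(z_β) = Φ(3.335) ≈ 1.000

Effect size d = 0.76 is medium by Cohen's convention (0.2/0.5/0.8).

Threshold: power ≥ 0.80 is conventionally adequate.
Power ≈ 1.00 → the study is adequately powered (power ≥ 0.80).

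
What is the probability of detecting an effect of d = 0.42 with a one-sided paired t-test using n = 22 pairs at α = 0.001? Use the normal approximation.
Power ≈ 0.13

Power calculation (paired t-test, normal approximation):
z_β = d · √n - z_α
z_β = 0.42 · √22 - 3.090
z_β = 0.42 · 4.690 - 3.090
z_β = -1.120

Power = Φ(z_β) = Φ(-1.120) ≈ 0.131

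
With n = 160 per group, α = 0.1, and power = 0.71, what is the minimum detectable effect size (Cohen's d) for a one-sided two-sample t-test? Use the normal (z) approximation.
d ≈ 0.21

Minimum detectable effect (two-sample t-test, normal approximation):
d = (z_α + z_β) / √(n/2)
d = (1.282 + 0.553) / √(160/2)
d = 1.835 / 8.944
d ≈ 0.21

By Cohen's convention (0.2 small / 0.5 medium / 0.8 large): small effect.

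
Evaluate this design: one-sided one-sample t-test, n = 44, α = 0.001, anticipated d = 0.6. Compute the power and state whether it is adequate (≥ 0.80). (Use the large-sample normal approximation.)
Power ≈ 0.81; the study is adequately powered (power ≥ 0.80)

Power calculation (one-sample t-test, normal approximation):
z_β = d · √n - z_α
z_β = 0.6 · √44 - 3.090
z_β = 0.6 · 6.633 - 3.090
z_β = 0.890

Power = Φ(z_β) = Φ(0.890) ≈ 0.813

Effect size d = 0.6 is medium by Cohen's convention (0.2/0.5/0.8).

Threshold: power ≥ 0.80 is conventionally adequate.
Power ≈ 0.81 → the study is adequately powered (power ≥ 0.80).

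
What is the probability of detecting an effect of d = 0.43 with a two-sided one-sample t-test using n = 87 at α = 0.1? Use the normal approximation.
Power ≈ 0.99

Power calculation (one-sample t-test, normal approximation):
z_β = d · √n - z_{α/2}
z_β = 0.43 · √87 - 1.645
z_β = 0.43 · 9.327 - 1.645
z_β = 2.366

Power = Φ(z_β) = Φ(2.366) ≈ 0.991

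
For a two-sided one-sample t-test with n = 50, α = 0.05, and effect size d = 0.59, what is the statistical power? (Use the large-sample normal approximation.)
Power ≈ 0.99

Power calculation (one-sample t-test, normal approximation):
z_β = d · √n - z_{α/2}
z_β = 0.59 · √50 - 1.960
z_β = 0.59 · 7.071 - 1.960
z_β = 2.212

Power = Φ(z_β) = Φ(2.212) ≈ 0.987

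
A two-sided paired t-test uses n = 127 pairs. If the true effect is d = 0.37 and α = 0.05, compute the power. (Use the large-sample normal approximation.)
Power ≈ 0.99

Power calculation (paired t-test, normal approximation):
z_β = d · √n - z_{α/2}
z_β = 0.37 · √127 - 1.960
z_β = 0.37 · 11.269 - 1.960
z_β = 2.210

Power = Φ(z_β) = Φ(2.210) ≈ 0.986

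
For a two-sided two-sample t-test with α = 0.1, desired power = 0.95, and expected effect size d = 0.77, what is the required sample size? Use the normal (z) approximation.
n = 37 per group

Sample size formula (two-sample t-test, normal approximation):
n = 2 · ((z_{α/2} + z_β) / d)²

z_{α/2} = 1.645 (for α = 0.1, two-sided)
z_β = 1.645 (for power = 0.95)
d = 0.77

n = 2 · ((1.645 + 1.645) / 0.77)²
n = 2 · (4.273)²
n ≈ 36.52
Round up to the next whole number: n = 37 per group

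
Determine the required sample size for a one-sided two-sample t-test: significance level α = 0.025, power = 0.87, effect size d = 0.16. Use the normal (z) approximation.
n = 745 per group

Sample size formula (two-sample t-test, normal approximation):
n = 2 · ((z_α + z_β) / d)²

z_α = 1.960 (for α = 0.025, one-sided)
z_β = 1.126 (for power = 0.87)
d = 0.16

n = 2 · ((1.960 + 1.126) / 0.16)²
n = 2 · (19.288)²
n ≈ 744.05
Round up to the next whole number: n = 745 per group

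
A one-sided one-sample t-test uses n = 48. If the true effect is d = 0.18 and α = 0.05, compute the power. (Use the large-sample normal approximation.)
Power ≈ 0.35

Power calculation (one-sample t-test, normal approximation):
z_β = d · √n - z_α
z_β = 0.18 · √48 - 1.645
z_β = 0.18 · 6.928 - 1.645
z_β = -0.398

Power = Φ(z_β) = Φ(-0.398) ≈ 0.345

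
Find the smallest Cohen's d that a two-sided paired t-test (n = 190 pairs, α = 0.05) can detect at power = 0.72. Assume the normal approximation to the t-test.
d ≈ 0.18

Minimum detectable effect (paired t-test, normal approximation):
d = (z_{α/2} + z_β) / √n
d = (1.960 + 0.583) / √190
d = 2.543 / 13.784
d ≈ 0.18

By Cohen's convention (0.2 small / 0.5 medium / 0.8 large): very small effect.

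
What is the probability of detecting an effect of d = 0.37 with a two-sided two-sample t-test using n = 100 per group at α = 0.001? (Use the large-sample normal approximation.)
Power ≈ 0.25

Power calculation (two-sample t-test, normal approximation):
z_β = d · √(n/2) - z_{α/2}
z_β = 0.37 · √(100/2) - 3.291
z_β = 0.37 · 7.071 - 3.291
z_β = -0.674

Power = Φ(z_β) = Φ(-0.674) ≈ 0.250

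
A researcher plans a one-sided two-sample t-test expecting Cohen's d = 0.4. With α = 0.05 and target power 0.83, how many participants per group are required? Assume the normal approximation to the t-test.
n = 85 per group

Sample size formula (two-sample t-test, normal approximation):
n = 2 · ((z_α + z_β) / d)²

z_α = 1.645 (for α = 0.05, one-sided)
z_β = 0.954 (for power = 0.83)
d = 0.4

n = 2 · ((1.645 + 0.954) / 0.4)²
n = 2 · (6.498)²
n ≈ 84.45
Round up to the next whole number: n = 85 per group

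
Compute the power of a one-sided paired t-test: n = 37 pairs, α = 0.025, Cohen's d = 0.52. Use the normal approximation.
Power ≈ 0.89

Power calculation (paired t-test, normal approximation):
z_β = d · √n - z_α
z_β = 0.52 · √37 - 1.960
z_β = 0.52 · 6.083 - 1.960
z_β = 1.203

Power = Φ(z_β) = Φ(1.203) ≈ 0.886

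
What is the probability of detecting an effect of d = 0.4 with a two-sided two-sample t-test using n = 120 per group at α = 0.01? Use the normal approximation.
Power ≈ 0.70

Power calculation (two-sample t-test, normal approximation):
z_β = d · √(n/2) - z_{α/2}
z_β = 0.4 · √(120/2) - 2.576
z_β = 0.4 · 7.746 - 2.576
z_β = 0.523

Power = Φ(z_β) = Φ(0.523) ≈ 0.699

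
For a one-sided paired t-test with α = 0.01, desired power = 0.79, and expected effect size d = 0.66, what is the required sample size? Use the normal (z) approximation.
n = 23 pairs

Sample size formula (paired t-test, normal approximation):
n = ((z_α + z_β) / d)²

z_α = 2.326 (for α = 0.01, one-sided)
z_β = 0.806 (for power = 0.79)
d = 0.66

n = ((2.326 + 0.806) / 0.66)²
n = (4.745)²
n ≈ 22.52
Round up to the next whole number: n = 23 pairs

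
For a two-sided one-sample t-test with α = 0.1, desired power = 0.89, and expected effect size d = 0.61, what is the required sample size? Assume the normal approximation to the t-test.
n = 23

Sample size formula (one-sample t-test, normal approximation):
n = ((z_{α/2} + z_β) / d)²

z_{α/2} = 1.645 (for α = 0.1, two-sided)
z_β = 1.227 (for power = 0.89)
d = 0.61

n = ((1.645 + 1.227) / 0.61)²
n = (4.708)²
n ≈ 22.17
Round up to the next whole number: n = 23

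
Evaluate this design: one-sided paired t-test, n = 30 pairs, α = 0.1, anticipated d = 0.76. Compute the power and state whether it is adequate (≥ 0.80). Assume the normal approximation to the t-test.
Power ≈ 1.00; the study is adequately powered (power ≥ 0.80)

Power calculation (paired t-test, normal approximation):
z_β = d · √n - z_α
z_β = 0.76 · √30 - 1.282
z_β = 0.76 · 5.477 - 1.282
z_β = 2.881

Power = Φ(z_β) = Φ(2.881) ≈ 0.998

Effect size d = 0.76 is medium by Cohen's convention (0.2/0.5/0.8).

Threshold: power ≥ 0.80 is conventionally adequate.
Power ≈ 1.00 → the study is adequately powered (power ≥ 0.80).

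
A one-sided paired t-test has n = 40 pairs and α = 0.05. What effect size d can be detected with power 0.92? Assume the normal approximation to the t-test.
d ≈ 0.48

Minimum detectable effect (paired t-test, normal approximation):
d = (z_α + z_β) / √n
d = (1.645 + 1.405) / √40
d = 3.050 / 6.325
d ≈ 0.48

By Cohen's convention (0.2 small / 0.5 medium / 0.8 large): small effect.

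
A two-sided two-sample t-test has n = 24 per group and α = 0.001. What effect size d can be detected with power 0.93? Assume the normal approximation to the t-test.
d ≈ 1.38

Minimum detectable effect (two-sample t-test, normal approximation):
d = (z_{α/2} + z_β) / √(n/2)
d = (3.291 + 1.476) / √(24/2)
d = 4.766 / 3.464
d ≈ 1.38

By Cohen's convention (0.2 small / 0.5 medium / 0.8 large): large effect.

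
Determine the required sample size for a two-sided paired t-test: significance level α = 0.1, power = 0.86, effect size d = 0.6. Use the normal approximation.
n = 21 pairs

Sample size formula (paired t-test, normal approximation):
n = ((z_{α/2} + z_β) / d)²

z_{α/2} = 1.645 (for α = 0.1, two-sided)
z_β = 1.080 (for power = 0.86)
d = 0.6

n = ((1.645 + 1.080) / 0.6)²
n = (4.542)²
n ≈ 20.63
Round up to the next whole number: n = 21 pairs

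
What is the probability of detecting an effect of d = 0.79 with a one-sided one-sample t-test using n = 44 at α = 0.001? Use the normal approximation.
Power ≈ 0.98

Power calculation (one-sample t-test, normal approximation):
z_β = d · √n - z_α
z_β = 0.79 · √44 - 3.090
z_β = 0.79 · 6.633 - 3.090
z_β = 2.150

Power = Φ(z_β) = Φ(2.150) ≈ 0.984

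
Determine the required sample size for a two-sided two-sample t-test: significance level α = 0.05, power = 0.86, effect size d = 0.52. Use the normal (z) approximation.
n = 69 per group

Sample size formula (two-sample t-test, normal approximation):
n = 2 · ((z_{α/2} + z_β) / d)²

z_{α/2} = 1.960 (for α = 0.05, two-sided)
z_β = 1.080 (for power = 0.86)
d = 0.52

n = 2 · ((1.960 + 1.080) / 0.52)²
n = 2 · (5.846)²
n ≈ 68.35
Round up to the next whole number: n = 69 per group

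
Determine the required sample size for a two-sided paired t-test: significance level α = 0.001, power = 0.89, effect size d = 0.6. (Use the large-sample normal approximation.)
n = 57 pairs

Sample size formula (paired t-test, normal approximation):
n = ((z_{α/2} + z_β) / d)²

z_{α/2} = 3.291 (for α = 0.001, two-sided)
z_β = 1.227 (for power = 0.89)
d = 0.6

n = ((3.291 + 1.227) / 0.6)²
n = (7.530)²
n ≈ 56.70
Round up to the next whole number: n = 57 pairs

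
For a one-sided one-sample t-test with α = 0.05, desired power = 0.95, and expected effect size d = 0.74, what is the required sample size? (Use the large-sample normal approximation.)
n = 20

Sample size formula (one-sample t-test, normal approximation):
n = ((z_α + z_β) / d)²

z_α = 1.645 (for α = 0.05, one-sided)
z_β = 1.645 (for power = 0.95)
d = 0.74

n = ((1.645 + 1.645) / 0.74)²
n = (4.446)²
n ≈ 19.77
Round up to the next whole number: n = 20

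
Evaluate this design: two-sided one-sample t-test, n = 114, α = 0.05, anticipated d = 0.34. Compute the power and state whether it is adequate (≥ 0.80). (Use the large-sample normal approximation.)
Power ≈ 0.95; the study is adequately powered (power ≥ 0.80)

Power calculation (one-sample t-test, normal approximation):
z_β = d · √n - z_{α/2}
z_β = 0.34 · √114 - 1.960
z_β = 0.34 · 10.677 - 1.960
z_β = 1.670

Power = Φ(z_β) = Φ(1.670) ≈ 0.953

Effect size d = 0.34 is small by Cohen's convention (0.2/0.5/0.8).

Threshold: power ≥ 0.80 is conventionally adequate.
Power ≈ 0.95 → the study is adequately powered (power ≥ 0.80).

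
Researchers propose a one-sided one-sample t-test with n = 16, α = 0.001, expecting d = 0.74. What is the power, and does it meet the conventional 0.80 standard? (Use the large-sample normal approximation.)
Power ≈ 0.45; the study is underpowered (power < 0.80)

Power calculation (one-sample t-test, normal approximation):
z_β = d · √n - z_α
z_β = 0.74 · √16 - 3.090
z_β = 0.74 · 4.000 - 3.090
z_β = -0.130

Power = Φ(z_β) = Φ(-0.130) ≈ 0.448

Effect size d = 0.74 is medium by Cohen's convention (0.2/0.5/0.8).

Threshold: power ≥ 0.80 is conventionally adequate.
Power ≈ 0.45 → the study is underpowered (power < 0.80).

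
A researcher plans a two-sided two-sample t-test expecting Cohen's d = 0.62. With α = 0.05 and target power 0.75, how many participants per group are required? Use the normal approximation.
n = 37 per group

Sample size formula (two-sample t-test, normal approximation):
n = 2 · ((z_{α/2} + z_β) / d)²

z_{α/2} = 1.960 (for α = 0.05, two-sided)
z_β = 0.674 (for power = 0.75)
d = 0.62

n = 2 · ((1.960 + 0.674) / 0.62)²
n = 2 · (4.248)²
n ≈ 36.09
Round up to the next whole number: n = 37 per group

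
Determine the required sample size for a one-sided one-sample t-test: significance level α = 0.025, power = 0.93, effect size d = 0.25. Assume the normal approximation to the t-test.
n = 189

Sample size formula (one-sample t-test, normal approximation):
n = ((z_α + z_β) / d)²

z_α = 1.960 (for α = 0.025, one-sided)
z_β = 1.476 (for power = 0.93)
d = 0.25

n = ((1.960 + 1.476) / 0.25)²
n = (13.744)²
n ≈ 188.90
Round up to the next whole number: n = 189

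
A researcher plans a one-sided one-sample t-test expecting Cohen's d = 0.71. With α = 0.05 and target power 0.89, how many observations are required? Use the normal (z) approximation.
n = 17

Sample size formula (one-sample t-test, normal approximation):
n = ((z_α + z_β) / d)²

z_α = 1.645 (for α = 0.05, one-sided)
z_β = 1.227 (for power = 0.89)
d = 0.71

n = ((1.645 + 1.227) / 0.71)²
n = (4.045)²
n ≈ 16.36
Round up to the next whole number: n = 17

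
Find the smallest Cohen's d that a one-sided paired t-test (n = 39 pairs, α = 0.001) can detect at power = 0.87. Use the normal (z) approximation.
d ≈ 0.68

Minimum detectable effect (paired t-test, normal approximation):
d = (z_α + z_β) / √n
d = (3.090 + 1.126) / √39
d = 4.217 / 6.245
d ≈ 0.68

By Cohen's convention (0.2 small / 0.5 medium / 0.8 large): medium effect.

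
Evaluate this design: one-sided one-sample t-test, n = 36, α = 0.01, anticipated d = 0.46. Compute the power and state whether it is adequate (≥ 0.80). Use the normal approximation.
Power ≈ 0.67; the study is underpowered (power < 0.80)

Power calculation (one-sample t-test, normal approximation):
z_β = d · √n - z_α
z_β = 0.46 · √36 - 2.326
z_β = 0.46 · 6.000 - 2.326
z_β = 0.434

Power = Φ(z_β) = Φ(0.434) ≈ 0.668

Effect size d = 0.46 is small by Cohen's convention (0.2/0.5/0.8).

Threshold: power ≥ 0.80 is conventionally adequate.
Power ≈ 0.67 → the study is underpowered (power < 0.80).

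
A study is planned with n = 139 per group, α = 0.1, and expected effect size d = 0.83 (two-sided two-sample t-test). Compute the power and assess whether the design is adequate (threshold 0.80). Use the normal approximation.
Power ≈ 1.00; the study is adequately powered (power ≥ 0.80)

Power calculation (two-sample t-test, normal approximation):
z_β = d · √(n/2) - z_{α/2}
z_β = 0.83 · √(139/2) - 1.645
z_β = 0.83 · 8.337 - 1.645
z_β = 5.275

Power = Φ(z_β) = Φ(5.275) ≈ 1.000

Effect size d = 0.83 is large by Cohen's convention (0.2/0.5/0.8).

Threshold: power ≥ 0.80 is conventionally adequate.
Power ≈ 1.00 → the study is adequately powered (power ≥ 0.80).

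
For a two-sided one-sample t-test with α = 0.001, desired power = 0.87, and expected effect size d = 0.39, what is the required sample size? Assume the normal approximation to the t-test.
n = 129

Sample size formula (one-sample t-test, normal approximation):
n = ((z_{α/2} + z_β) / d)²

z_{α/2} = 3.291 (for α = 0.001, two-sided)
z_β = 1.126 (for power = 0.87)
d = 0.39

n = ((3.291 + 1.126) / 0.39)²
n = (11.326)²
n ≈ 128.28
Round up to the next whole number: n = 129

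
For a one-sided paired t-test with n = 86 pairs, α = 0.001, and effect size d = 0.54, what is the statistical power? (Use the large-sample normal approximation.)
Power ≈ 0.97

Power calculation (paired t-test, normal approximation):
z_β = d · √n - z_α
z_β = 0.54 · √86 - 3.090
z_β = 0.54 · 9.274 - 3.090
z_β = 1.918

Power = Φ(z_β) = Φ(1.918) ≈ 0.972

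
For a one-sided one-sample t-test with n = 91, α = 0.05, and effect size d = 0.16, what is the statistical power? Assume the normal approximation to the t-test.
Power ≈ 0.45

Power calculation (one-sample t-test, normal approximation):
z_β = d · √n - z_α
z_β = 0.16 · √91 - 1.645
z_β = 0.16 · 9.539 - 1.645
z_β = -0.119

Power = Φ(z_β) = Φ(-0.119) ≈ 0.453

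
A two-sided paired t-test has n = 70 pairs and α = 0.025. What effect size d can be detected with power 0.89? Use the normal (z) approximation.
d ≈ 0.41

Minimum detectable effect (paired t-test, normal approximation):
d = (z_{α/2} + z_β) / √n
d = (2.241 + 1.227) / √70
d = 3.468 / 8.367
d ≈ 0.41

By Cohen's convention (0.2 small / 0.5 medium / 0.8 large): small effect.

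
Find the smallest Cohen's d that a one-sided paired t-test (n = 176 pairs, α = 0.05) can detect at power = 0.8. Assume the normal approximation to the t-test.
d ≈ 0.19

Minimum detectable effect (paired t-test, normal approximation):
d = (z_α + z_β) / √n
d = (1.645 + 0.842) / √176
d = 2.486 / 13.266
d ≈ 0.19

By Cohen's convention (0.2 small / 0.5 medium / 0.8 large): very small effect.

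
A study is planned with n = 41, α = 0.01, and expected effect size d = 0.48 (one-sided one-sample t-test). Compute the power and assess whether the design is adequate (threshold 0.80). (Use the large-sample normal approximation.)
Power ≈ 0.77; the study is underpowered (power < 0.80)

Power calculation (one-sample t-test, normal approximation):
z_β = d · √n - z_α
z_β = 0.48 · √41 - 2.326
z_β = 0.48 · 6.403 - 2.326
z_β = 0.747

Power = Φ(z_β) = Φ(0.747) ≈ 0.773

Effect size d = 0.48 is small by Cohen's convention (0.2/0.5/0.8).

Threshold: power ≥ 0.80 is conventionally adequate.
Power ≈ 0.77 → the study is underpowered (power < 0.80).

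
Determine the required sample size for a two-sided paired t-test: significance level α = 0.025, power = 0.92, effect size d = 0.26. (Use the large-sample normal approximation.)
n = 197 pairs

Sample size formula (paired t-test, normal approximation):
n = ((z_{α/2} + z_β) / d)²

z_{α/2} = 2.241 (for α = 0.025, two-sided)
z_β = 1.405 (for power = 0.92)
d = 0.26

n = ((2.241 + 1.405) / 0.26)²
n = (14.023)²
n ≈ 196.64
Round up to the next whole number: n = 197 pairs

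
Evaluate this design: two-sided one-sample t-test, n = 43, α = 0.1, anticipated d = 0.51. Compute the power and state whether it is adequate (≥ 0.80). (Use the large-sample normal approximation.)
Power ≈ 0.96; the study is adequately powered (power ≥ 0.80)

Power calculation (one-sample t-test, normal approximation):
z_β = d · √n - z_{α/2}
z_β = 0.51 · √43 - 1.645
z_β = 0.51 · 6.557 - 1.645
z_β = 1.699

Power = Φ(z_β) = Φ(1.699) ≈ 0.955

Effect size d = 0.51 is medium by Cohen's convention (0.2/0.5/0.8).

Threshold: power ≥ 0.80 is conventionally adequate.
Power ≈ 0.96 → the study is adequately powered (power ≥ 0.80).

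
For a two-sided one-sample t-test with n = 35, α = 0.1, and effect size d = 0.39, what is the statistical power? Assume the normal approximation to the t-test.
Power ≈ 0.75

Power calculation (one-sample t-test, normal approximation):
z_β = d · √n - z_{α/2}
z_β = 0.39 · √35 - 1.645
z_β = 0.39 · 5.916 - 1.645
z_β = 0.662

Power = Φ(z_β) = Φ(0.662) ≈ 0.746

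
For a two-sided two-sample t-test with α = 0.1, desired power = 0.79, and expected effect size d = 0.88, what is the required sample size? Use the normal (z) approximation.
n = 16 per group

Sample size formula (two-sample t-test, normal approximation):
n = 2 · ((z_{α/2} + z_β) / d)²

z_{α/2} = 1.645 (for α = 0.1, two-sided)
z_β = 0.806 (for power = 0.79)
d = 0.88

n = 2 · ((1.645 + 0.806) / 0.88)²
n = 2 · (2.785)²
n ≈ 15.51
Round up to the next whole number: n = 16 per group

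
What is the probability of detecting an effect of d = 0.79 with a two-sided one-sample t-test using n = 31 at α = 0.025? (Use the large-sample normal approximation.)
Power ≈ 0.98

Power calculation (one-sample t-test, normal approximation):
z_β = d · √n - z_{α/2}
z_β = 0.79 · √31 - 2.241
z_β = 0.79 · 5.568 - 2.241
z_β = 2.157

Power = Φ(z_β) = Φ(2.157) ≈ 0.985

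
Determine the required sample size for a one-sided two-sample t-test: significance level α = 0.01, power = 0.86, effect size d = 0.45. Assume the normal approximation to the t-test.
n = 115 per group

Sample size formula (two-sample t-test, normal approximation):
n = 2 · ((z_α + z_β) / d)²

z_α = 2.326 (for α = 0.01, one-sided)
z_β = 1.080 (for power = 0.86)
d = 0.45

n = 2 · ((2.326 + 1.080) / 0.45)²
n = 2 · (7.569)²
n ≈ 114.58
Round up to the next whole number: n = 115 per group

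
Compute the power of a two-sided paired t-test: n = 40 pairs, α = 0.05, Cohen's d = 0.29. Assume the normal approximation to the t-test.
Power ≈ 0.45

Power calculation (paired t-test, normal approximation):
z_β = d · √n - z_{α/2}
z_β = 0.29 · √40 - 1.960
z_β = 0.29 · 6.325 - 1.960
z_β = -0.126

Power = Φ(z_β) = Φ(-0.126) ≈ 0.450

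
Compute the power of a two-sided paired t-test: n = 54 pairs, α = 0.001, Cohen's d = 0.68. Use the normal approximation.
Power ≈ 0.96

Power calculation (paired t-test, normal approximation):
z_β = d · √n - z_{α/2}
z_β = 0.68 · √54 - 3.291
z_β = 0.68 · 7.348 - 3.291
z_β = 1.706

Power = Φ(z_β) = Φ(1.706) ≈ 0.956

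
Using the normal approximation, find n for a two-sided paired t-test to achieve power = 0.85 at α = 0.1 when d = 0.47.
n = 33 pairs

Sample size formula (paired t-test, normal approximation):
n = ((z_{α/2} + z_β) / d)²

z_{α/2} = 1.645 (for α = 0.1, two-sided)
z_β = 1.036 (for power = 0.85)
d = 0.47

n = ((1.645 + 1.036) / 0.47)²
n = (5.704)²
n ≈ 32.54
Round up to the next whole number: n = 33 pairs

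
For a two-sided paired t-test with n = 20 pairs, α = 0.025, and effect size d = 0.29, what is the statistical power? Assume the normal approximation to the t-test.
Power ≈ 0.17

Power calculation (paired t-test, normal approximation):
z_β = d · √n - z_{α/2}
z_β = 0.29 · √20 - 2.241
z_β = 0.29 · 4.472 - 2.241
z_β = -0.944

Power = Φ(z_β) = Φ(-0.944) ≈ 0.172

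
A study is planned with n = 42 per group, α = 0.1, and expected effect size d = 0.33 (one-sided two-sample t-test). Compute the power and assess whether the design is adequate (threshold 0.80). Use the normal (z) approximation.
Power ≈ 0.59; the study is underpowered (power < 0.80)

Power calculation (two-sample t-test, normal approximation):
z_β = d · √(n/2) - z_α
z_β = 0.33 · √(42/2) - 1.282
z_β = 0.33 · 4.583 - 1.282
z_β = 0.231

Power = Φ(z_β) = Φ(0.231) ≈ 0.591

Effect size d = 0.33 is small by Cohen's convention (0.2/0.5/0.8).

Threshold: power ≥ 0.80 is conventionally adequate.
Power ≈ 0.59 → the study is underpowered (power < 0.80).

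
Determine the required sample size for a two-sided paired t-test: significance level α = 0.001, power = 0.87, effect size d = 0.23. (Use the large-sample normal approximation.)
n = 369 pairs

Sample size formula (paired t-test, normal approximation):
n = ((z_{α/2} + z_β) / d)²

z_{α/2} = 3.291 (for α = 0.001, two-sided)
z_β = 1.126 (for power = 0.87)
d = 0.23

n = ((3.291 + 1.126) / 0.23)²
n = (19.204)²
n ≈ 368.79
Round up to the next whole number: n = 369 pairs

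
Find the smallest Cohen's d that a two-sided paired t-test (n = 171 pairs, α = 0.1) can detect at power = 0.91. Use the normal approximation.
d ≈ 0.23

Minimum detectable effect (paired t-test, normal approximation):
d = (z_{α/2} + z_β) / √n
d = (1.645 + 1.341) / √171
d = 2.986 / 13.077
d ≈ 0.23

By Cohen's convention (0.2 small / 0.5 medium / 0.8 large): small effect.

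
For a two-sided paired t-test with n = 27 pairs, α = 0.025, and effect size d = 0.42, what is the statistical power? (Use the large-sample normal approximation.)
Power ≈ 0.48

Power calculation (paired t-test, normal approximation):
z_β = d · √n - z_{α/2}
z_β = 0.42 · √27 - 2.241
z_β = 0.42 · 5.196 - 2.241
z_β = -0.059

Power = Φ(z_β) = Φ(-0.059) ≈ 0.476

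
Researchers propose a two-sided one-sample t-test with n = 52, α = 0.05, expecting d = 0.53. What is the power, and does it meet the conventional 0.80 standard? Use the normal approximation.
Power ≈ 0.97; the study is adequately powered (power ≥ 0.80)

Power calculation (one-sample t-test, normal approximation):
z_β = d · √n - z_{α/2}
z_β = 0.53 · √52 - 1.960
z_β = 0.53 · 7.211 - 1.960
z_β = 1.862

Power = Φ(z_β) = Φ(1.862) ≈ 0.969

Effect size d = 0.53 is medium by Cohen's convention (0.2/0.5/0.8).

Threshold: power ≥ 0.80 is conventionally adequate.
Power ≈ 0.97 → the study is adequately powered (power ≥ 0.80).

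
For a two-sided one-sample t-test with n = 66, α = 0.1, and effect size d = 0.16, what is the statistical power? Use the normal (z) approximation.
Power ≈ 0.37

Power calculation (one-sample t-test, normal approximation):
z_β = d · √n - z_{α/2}
z_β = 0.16 · √66 - 1.645
z_β = 0.16 · 8.124 - 1.645
z_β = -0.345

Power = Φ(z_β) = Φ(-0.345) ≈ 0.365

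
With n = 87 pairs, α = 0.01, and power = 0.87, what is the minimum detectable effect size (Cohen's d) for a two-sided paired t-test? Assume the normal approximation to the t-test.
d ≈ 0.40

Minimum detectable effect (paired t-test, normal approximation):
d = (z_{α/2} + z_β) / √n
d = (2.576 + 1.126) / √87
d = 3.702 / 9.327
d ≈ 0.40

By Cohen's convention (0.2 small / 0.5 medium / 0.8 large): small effect.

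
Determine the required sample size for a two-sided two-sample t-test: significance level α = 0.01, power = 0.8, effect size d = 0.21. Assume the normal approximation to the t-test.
n = 530 per group

Sample size formula (two-sample t-test, normal approximation):
n = 2 · ((z_{α/2} + z_β) / d)²

z_{α/2} = 2.576 (for α = 0.01, two-sided)
z_β = 0.842 (for power = 0.8)
d = 0.21

n = 2 · ((2.576 + 0.842) / 0.21)²
n = 2 · (16.276)²
n ≈ 529.82
Round up to the next whole number: n = 530 per group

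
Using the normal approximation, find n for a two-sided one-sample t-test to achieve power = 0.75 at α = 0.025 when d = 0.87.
n = 12

Sample size formula (one-sample t-test, normal approximation):
n = ((z_{α/2} + z_β) / d)²

z_{α/2} = 2.241 (for α = 0.025, two-sided)
z_β = 0.674 (for power = 0.75)
d = 0.87

n = ((2.241 + 0.674) / 0.87)²
n = (3.351)²
n ≈ 11.23
Round up to the next whole number: n = 12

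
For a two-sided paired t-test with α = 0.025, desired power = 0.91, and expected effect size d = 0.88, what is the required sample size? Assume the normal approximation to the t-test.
n = 17 pairs

Sample size formula (paired t-test, normal approximation):
n = ((z_{α/2} + z_β) / d)²

z_{α/2} = 2.241 (for α = 0.025, two-sided)
z_β = 1.341 (for power = 0.91)
d = 0.88

n = ((2.241 + 1.341) / 0.88)²
n = (4.070)²
n ≈ 16.56
Round up to the next whole number: n = 17 pairs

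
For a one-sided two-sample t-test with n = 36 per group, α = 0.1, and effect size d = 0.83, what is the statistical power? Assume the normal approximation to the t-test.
Power ≈ 0.99

Power calculation (two-sample t-test, normal approximation):
z_β = d · √(n/2) - z_α
z_β = 0.83 · √(36/2) - 1.282
z_β = 0.83 · 4.243 - 1.282
z_β = 2.240

Power = Φ(z_β) = Φ(2.240) ≈ 0.987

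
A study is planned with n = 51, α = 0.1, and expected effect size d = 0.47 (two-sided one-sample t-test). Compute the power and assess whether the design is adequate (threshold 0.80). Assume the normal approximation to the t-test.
Power ≈ 0.96; the study is adequately powered (power ≥ 0.80)

Power calculation (one-sample t-test, normal approximation):
z_β = d · √n - z_{α/2}
z_β = 0.47 · √51 - 1.645
z_β = 0.47 · 7.141 - 1.645
z_β = 1.712

Power = Φ(z_β) = Φ(1.712) ≈ 0.957

Effect size d = 0.47 is small by Cohen's convention (0.2/0.5/0.8).

Threshold: power ≥ 0.80 is conventionally adequate.
Power ≈ 0.96 → the study is adequately powered (power ≥ 0.80).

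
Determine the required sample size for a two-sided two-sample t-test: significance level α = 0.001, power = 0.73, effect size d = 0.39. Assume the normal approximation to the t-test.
n = 201 per group

Sample size formula (two-sample t-test, normal approximation):
n = 2 · ((z_{α/2} + z_β) / d)²

z_{α/2} = 3.291 (for α = 0.001, two-sided)
z_β = 0.613 (for power = 0.73)
d = 0.39

n = 2 · ((3.291 + 0.613) / 0.39)²
n = 2 · (10.010)²
n ≈ 200.40
Round up to the next whole number: n = 201 per group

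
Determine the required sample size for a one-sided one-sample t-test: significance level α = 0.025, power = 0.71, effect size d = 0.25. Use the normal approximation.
n = 102

Sample size formula (one-sample t-test, normal approximation):
n = ((z_α + z_β) / d)²

z_α = 1.960 (for α = 0.025, one-sided)
z_β = 0.553 (for power = 0.71)
d = 0.25

n = ((1.960 + 0.553) / 0.25)²
n = (10.052)²
n ≈ 101.04
Round up to the next whole number: n = 102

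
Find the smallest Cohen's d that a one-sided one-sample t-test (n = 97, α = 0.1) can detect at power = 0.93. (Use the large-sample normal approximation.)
d ≈ 0.28

Minimum detectable effect (one-sample t-test, normal approximation):
d = (z_α + z_β) / √n
d = (1.282 + 1.476) / √97
d = 2.757 / 9.849
d ≈ 0.28

By Cohen's convention (0.2 small / 0.5 medium / 0.8 large): small effect.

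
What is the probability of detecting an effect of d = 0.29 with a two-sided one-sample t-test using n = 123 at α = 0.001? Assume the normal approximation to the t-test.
Power ≈ 0.47

Power calculation (one-sample t-test, normal approximation):
z_β = d · √n - z_{α/2}
z_β = 0.29 · √123 - 3.291
z_β = 0.29 · 11.091 - 3.291
z_β = -0.074

Power = Φ(z_β) = Φ(-0.074) ≈ 0.470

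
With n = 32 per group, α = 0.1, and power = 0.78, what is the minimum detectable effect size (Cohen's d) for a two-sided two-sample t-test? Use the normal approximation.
d ≈ 0.60

Minimum detectable effect (two-sample t-test, normal approximation):
d = (z_{α/2} + z_β) / √(n/2)
d = (1.645 + 0.772) / √(32/2)
d = 2.417 / 4.000
d ≈ 0.60

By Cohen's convention (0.2 small / 0.5 medium / 0.8 large): medium effect.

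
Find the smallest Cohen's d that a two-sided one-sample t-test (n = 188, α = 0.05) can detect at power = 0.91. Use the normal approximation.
d ≈ 0.24

Minimum detectable effect (one-sample t-test, normal approximation):
d = (z_{α/2} + z_β) / √n
d = (1.960 + 1.341) / √188
d = 3.301 / 13.711
d ≈ 0.24

By Cohen's convention (0.2 small / 0.5 medium / 0.8 large): small effect.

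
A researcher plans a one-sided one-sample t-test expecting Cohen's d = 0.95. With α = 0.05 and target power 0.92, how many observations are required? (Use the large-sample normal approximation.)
n = 11

Sample size formula (one-sample t-test, normal approximation):
n = ((z_α + z_β) / d)²

z_α = 1.645 (for α = 0.05, one-sided)
z_β = 1.405 (for power = 0.92)
d = 0.95

n = ((1.645 + 1.405) / 0.95)²
n = (3.211)²
n ≈ 10.31
Round up to the next whole number: n = 11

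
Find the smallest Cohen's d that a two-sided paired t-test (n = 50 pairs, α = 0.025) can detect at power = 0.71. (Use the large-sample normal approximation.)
d ≈ 0.40

Minimum detectable effect (paired t-test, normal approximation):
d = (z_{α/2} + z_β) / √n
d = (2.241 + 0.553) / √50
d = 2.795 / 7.071
d ≈ 0.40

By Cohen's convention (0.2 small / 0.5 medium / 0.8 large): small effect.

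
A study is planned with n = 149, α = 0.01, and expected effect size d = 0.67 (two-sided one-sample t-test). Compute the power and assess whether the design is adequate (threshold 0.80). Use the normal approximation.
Power ≈ 1.00; the study is adequately powered (power ≥ 0.80)

Power calculation (one-sample t-test, normal approximation):
z_β = d · √n - z_{α/2}
z_β = 0.67 · √149 - 2.576
z_β = 0.67 · 12.207 - 2.576
z_β = 5.603

Power = Φ(z_β) = Φ(5.603) ≈ 1.000

Effect size d = 0.67 is medium by Cohen's convention (0.2/0.5/0.8).

Threshold: power ≥ 0.80 is conventionally adequate.
Power ≈ 1.00 → the study is adequately powered (power ≥ 0.80).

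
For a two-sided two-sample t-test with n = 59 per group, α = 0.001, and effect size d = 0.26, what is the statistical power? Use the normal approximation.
Power ≈ 0.03

Power calculation (two-sample t-test, normal approximation):
z_β = d · √(n/2) - z_{α/2}
z_β = 0.26 · √(59/2) - 3.291
z_β = 0.26 · 5.431 - 3.291
z_β = -1.878

Power = Φ(z_β) = Φ(-1.878) ≈ 0.030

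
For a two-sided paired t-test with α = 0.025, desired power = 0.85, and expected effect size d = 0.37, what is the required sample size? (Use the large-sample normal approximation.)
n = 79 pairs

Sample size formula (paired t-test, normal approximation):
n = ((z_{α/2} + z_β) / d)²

z_{α/2} = 2.241 (for α = 0.025, two-sided)
z_β = 1.036 (for power = 0.85)
d = 0.37

n = ((2.241 + 1.036) / 0.37)²
n = (8.857)²
n ≈ 78.45
Round up to the next whole number: n = 79 pairs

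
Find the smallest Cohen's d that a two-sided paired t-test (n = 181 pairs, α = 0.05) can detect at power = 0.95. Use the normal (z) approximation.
d ≈ 0.27

Minimum detectable effect (paired t-test, normal approximation):
d = (z_{α/2} + z_β) / √n
d = (1.960 + 1.645) / √181
d = 3.605 / 13.454
d ≈ 0.27

By Cohen's convention (0.2 small / 0.5 medium / 0.8 large): small effect.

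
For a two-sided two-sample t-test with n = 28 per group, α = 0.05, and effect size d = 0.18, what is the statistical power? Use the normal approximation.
Power ≈ 0.10

Power calculation (two-sample t-test, normal approximation):
z_β = d · √(n/2) - z_{α/2}
z_β = 0.18 · √(28/2) - 1.960
z_β = 0.18 · 3.742 - 1.960
z_β = -1.286

Power = Φ(z_β) = Φ(-1.286) ≈ 0.099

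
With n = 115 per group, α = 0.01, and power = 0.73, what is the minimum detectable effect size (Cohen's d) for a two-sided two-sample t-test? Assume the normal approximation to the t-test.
d ≈ 0.42

Minimum detectable effect (two-sample t-test, normal approximation):
d = (z_{α/2} + z_β) / √(n/2)
d = (2.576 + 0.613) / √(115/2)
d = 3.189 / 7.583
d ≈ 0.42

By Cohen's convention (0.2 small / 0.5 medium / 0.8 large): small effect.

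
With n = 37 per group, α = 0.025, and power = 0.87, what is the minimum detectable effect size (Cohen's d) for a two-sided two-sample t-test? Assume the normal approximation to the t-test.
d ≈ 0.78

Minimum detectable effect (two-sample t-test, normal approximation):
d = (z_{α/2} + z_β) / √(n/2)
d = (2.241 + 1.126) / √(37/2)
d = 3.368 / 4.301
d ≈ 0.78

By Cohen's convention (0.2 small / 0.5 medium / 0.8 large): medium effect.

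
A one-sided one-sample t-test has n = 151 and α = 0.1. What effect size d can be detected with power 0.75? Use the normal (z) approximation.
d ≈ 0.16

Minimum detectable effect (one-sample t-test, normal approximation):
d = (z_α + z_β) / √n
d = (1.282 + 0.674) / √151
d = 1.956 / 12.288
d ≈ 0.16

By Cohen's convention (0.2 small / 0.5 medium / 0.8 large): very small effect.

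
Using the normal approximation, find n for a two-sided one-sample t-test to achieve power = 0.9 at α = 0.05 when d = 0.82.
n = 16

Sample size formula (one-sample t-test, normal approximation):
n = ((z_{α/2} + z_β) / d)²

z_{α/2} = 1.960 (for α = 0.05, two-sided)
z_β = 1.282 (for power = 0.9)
d = 0.82

n = ((1.960 + 1.282) / 0.82)²
n = (3.954)²
n ≈ 15.63
Round up to the next whole number: n = 16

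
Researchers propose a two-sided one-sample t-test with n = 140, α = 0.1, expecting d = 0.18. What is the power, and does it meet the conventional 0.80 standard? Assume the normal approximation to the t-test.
Power ≈ 0.69; the study is underpowered (power < 0.80)

Power calculation (one-sample t-test, normal approximation):
z_β = d · √n - z_{α/2}
z_β = 0.18 · √140 - 1.645
z_β = 0.18 · 11.832 - 1.645
z_β = 0.485

Power = Φ(z_β) = Φ(0.485) ≈ 0.686

Effect size d = 0.18 is very small by Cohen's convention (0.2/0.5/0.8).

Threshold: power ≥ 0.80 is conventionally adequate.
Power ≈ 0.69 → the study is underpowered (power < 0.80).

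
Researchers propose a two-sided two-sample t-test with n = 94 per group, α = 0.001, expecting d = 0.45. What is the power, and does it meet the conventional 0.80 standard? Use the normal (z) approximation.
Power ≈ 0.42; the study is underpowered (power < 0.80)

Power calculation (two-sample t-test, normal approximation):
z_β = d · √(n/2) - z_{α/2}
z_β = 0.45 · √(94/2) - 3.291
z_β = 0.45 · 6.856 - 3.291
z_β = -0.205

Power = Φ(z_β) = Φ(-0.205) ≈ 0.419

Effect size d = 0.45 is small by Cohen's convention (0.2/0.5/0.8).

Threshold: power ≥ 0.80 is conventionally adequate.
Power ≈ 0.42 → the study is underpowered (power < 0.80).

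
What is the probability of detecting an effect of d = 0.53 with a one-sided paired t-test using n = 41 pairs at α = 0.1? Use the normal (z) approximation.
Power ≈ 0.98

Power calculation (paired t-test, normal approximation):
z_β = d · √n - z_α
z_β = 0.53 · √41 - 1.282
z_β = 0.53 · 6.403 - 1.282
z_β = 2.112

Power = Φ(z_β) = Φ(2.112) ≈ 0.983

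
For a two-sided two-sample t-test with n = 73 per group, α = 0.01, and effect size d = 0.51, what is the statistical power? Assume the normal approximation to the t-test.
Power ≈ 0.69

Power calculation (two-sample t-test, normal approximation):
z_β = d · √(n/2) - z_{α/2}
z_β = 0.51 · √(73/2) - 2.576
z_β = 0.51 · 6.042 - 2.576
z_β = 0.505

Power = Φ(z_β) = Φ(0.505) ≈ 0.693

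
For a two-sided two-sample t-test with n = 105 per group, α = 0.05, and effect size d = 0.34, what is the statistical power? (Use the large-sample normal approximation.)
Power ≈ 0.69

Power calculation (two-sample t-test, normal approximation):
z_β = d · √(n/2) - z_{α/2}
z_β = 0.34 · √(105/2) - 1.960
z_β = 0.34 · 7.246 - 1.960
z_β = 0.504

Power = Φ(z_β) = Φ(0.504) ≈ 0.693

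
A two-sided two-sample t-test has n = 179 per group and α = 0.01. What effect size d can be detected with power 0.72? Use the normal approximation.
d ≈ 0.33

Minimum detectable effect (two-sample t-test, normal approximation):
d = (z_{α/2} + z_β) / √(n/2)
d = (2.576 + 0.583) / √(179/2)
d = 3.159 / 9.460
d ≈ 0.33

By Cohen's convention (0.2 small / 0.5 medium / 0.8 large): small effect.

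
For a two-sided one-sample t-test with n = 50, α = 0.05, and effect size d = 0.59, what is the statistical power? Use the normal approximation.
Power ≈ 0.99

Power calculation (one-sample t-test, normal approximation):
z_β = d · √n - z_{α/2}
z_β = 0.59 · √50 - 1.960
z_β = 0.59 · 7.071 - 1.960
z_β = 2.212

Power = Φ(z_β) = Φ(2.212) ≈ 0.987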